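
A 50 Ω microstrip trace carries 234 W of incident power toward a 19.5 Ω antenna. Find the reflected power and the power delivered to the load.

P_reflected ≈ 45.1 W; P_delivered ≈ 189 W

Γ = (19.5 − 50)/(19.5 + 50) = -0.439
|Γ|² = 0.193
P_refl = |Γ|²·P_inc = 45.1 W, P_del = (1 − |Γ|²)·P_inc = 189 W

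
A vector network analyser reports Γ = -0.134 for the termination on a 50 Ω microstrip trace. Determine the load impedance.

Z_L = Z_0·(1 + Γ)/(1 − Γ) = 50·(0.866)/(1.13)

Z_L ≈ 38.2 Ω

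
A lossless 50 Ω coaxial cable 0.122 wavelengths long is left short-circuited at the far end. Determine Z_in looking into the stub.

Z_in ≈ +j48.1 Ω

βl = 2π × 0.122 = 43.9°
tan(βl) = 0.963
For a short-circuited stub, Z_in = jZ_0·tan(βl)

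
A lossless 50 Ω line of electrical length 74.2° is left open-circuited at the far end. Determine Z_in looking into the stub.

Z_in ≈ −j14.1 Ω

tan(βl) = 3.53
For an open-circuited stub, Z_in = −jZ_0·cot(βl) = −jZ_0/tan(βl)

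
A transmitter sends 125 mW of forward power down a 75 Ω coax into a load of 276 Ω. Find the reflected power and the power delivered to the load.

Γ = (276 − 75)/(276 + 75) = 0.573
|Γ|² = 0.328
P_refl = |Γ|²·P_inc = 41 mW, P_del = (1 − |Γ|²)·P_inc = 84 mW

P_reflected ≈ 41 mW; P_delivered ≈ 84 mW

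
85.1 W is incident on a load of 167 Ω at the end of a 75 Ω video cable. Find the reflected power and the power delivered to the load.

Γ = (167 − 75)/(167 + 75) = 0.38
|Γ|² = 0.145
P_refl = |Γ|²·P_inc = 12.3 W, P_del = (1 − |Γ|²)·P_inc = 72.8 W

P_reflected ≈ 12.3 W; P_delivered ≈ 72.8 W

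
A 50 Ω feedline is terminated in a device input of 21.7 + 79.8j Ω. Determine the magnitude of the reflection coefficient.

|Γ| ≈ 0.789

Γ = (Z_L − Z_0)/(Z_L + Z_0) = (-28.3 + j79.8)/(71.7 + j79.8)
|Γ| = 84.7/107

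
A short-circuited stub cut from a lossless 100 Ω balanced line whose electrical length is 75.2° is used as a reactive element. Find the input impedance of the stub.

Z_in ≈ +j378 Ω

tan(βl) = 3.78
For a short-circuited stub, Z_in = jZ_0·tan(βl)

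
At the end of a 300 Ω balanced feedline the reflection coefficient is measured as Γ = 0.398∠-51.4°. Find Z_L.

Z_L ≈ 382 − j282 Ω

Z_L = Z_0·(1 + Γ)/(1 − Γ) = 300·(1.25 − j0.311)/(0.752 + j0.311)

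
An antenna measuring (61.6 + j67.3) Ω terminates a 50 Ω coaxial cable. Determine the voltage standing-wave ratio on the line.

Γ = (Z_L − Z_0)/(Z_L + Z_0) = (11.6 + j67.3)/(111.6 + j67.3)
|Γ| = 68.3/130 = 0.524
VSWR = (1 + |Γ|)/(1 − |Γ|) = 1.52/0.476

VSWR ≈ 3.2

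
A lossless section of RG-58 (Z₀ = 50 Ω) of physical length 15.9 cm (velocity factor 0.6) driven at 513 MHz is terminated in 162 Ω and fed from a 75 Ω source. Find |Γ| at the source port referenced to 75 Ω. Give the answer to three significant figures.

|Γ| ≈ 0.414

λ = v/f = 0.6·c / 513 MHz = 0.351 m
βl = 2π·l/λ = 2π × 0.453 = 163°
tan(βl) = -0.303
Z_in = Z_0·(Z_L + jZ_0·tanβl)/(Z_0 + jZ_L·tanβl) = 90 + j73.3 Ω
Γ_s = (Z_in − Z_s)/(Z_in + Z_s) = (15 + j73.3)/(165 + j73.3), |Γ_s| = 0.414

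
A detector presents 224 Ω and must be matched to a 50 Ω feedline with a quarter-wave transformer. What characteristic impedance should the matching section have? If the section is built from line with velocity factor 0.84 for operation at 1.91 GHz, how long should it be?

Z_qwt = √(Z_0·R_L) = √(50 × 224) = √11200
λ = 0.84·c/f = 0.132 m, so l = λ/4 = 0.033 m

Z_qwt ≈ 106 Ω; length ≈ 3.3 cm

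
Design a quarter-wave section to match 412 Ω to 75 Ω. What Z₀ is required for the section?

Z_qwt ≈ 176 Ω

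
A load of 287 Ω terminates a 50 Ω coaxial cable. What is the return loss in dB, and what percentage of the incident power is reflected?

Γ = (287 − 50)/(287 + 50) = 0.703
RL = −20·log₁₀(0.703) = 3.06 dB
P_refl/P_inc = |Γ|² = 0.495

RL ≈ 3.06 dB; 49.5% of incident power reflected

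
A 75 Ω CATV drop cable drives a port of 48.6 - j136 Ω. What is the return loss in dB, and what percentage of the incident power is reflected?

RL ≈ 2.45 dB; 56.8% of incident power reflected

Γ = (-26.4 − j136)/(123.6 − j136), |Γ| = 0.754
RL = −20·log₁₀(0.754) = 2.45 dB
P_refl/P_inc = |Γ|² = 0.568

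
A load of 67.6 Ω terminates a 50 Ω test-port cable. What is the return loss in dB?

Γ = (67.6 − 50)/(67.6 + 50) = 0.15
RL = −20·log₁₀|Γ| = −20·log₁₀(0.15)

RL ≈ 16.5 dB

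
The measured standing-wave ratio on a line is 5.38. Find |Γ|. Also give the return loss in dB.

|Γ| ≈ 0.687; return loss ≈ 3.27 dB

|Γ| = (S − 1)/(S + 1) = (5.38 − 1)/(5.38 + 1) = 4.38/6.38
RL = −20·log₁₀|Γ| = −20·log₁₀(0.687)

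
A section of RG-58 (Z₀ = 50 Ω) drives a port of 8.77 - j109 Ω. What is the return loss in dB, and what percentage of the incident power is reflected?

RL ≈ 0.528 dB; 88.6% of incident power reflected

Γ = (-41.23 − j109)/(58.77 − j109), |Γ| = 0.941
RL = −20·log₁₀(0.941) = 0.528 dB
P_refl/P_inc = |Γ|² = 0.886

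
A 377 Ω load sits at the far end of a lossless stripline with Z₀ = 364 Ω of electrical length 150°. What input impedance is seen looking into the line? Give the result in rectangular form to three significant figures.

Z_in ≈ 370 + j11.3 Ω

tan(βl) = tan(150°) = -0.577
Z_in = Z_0·(Z_L + jZ_0·tanβl)/(Z_0 + jZ_L·tanβl)
     = 364·(377 − j210)/(364 − j218)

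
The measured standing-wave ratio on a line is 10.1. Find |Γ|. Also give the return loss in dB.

|Γ| ≈ 0.82; return loss ≈ 1.73 dB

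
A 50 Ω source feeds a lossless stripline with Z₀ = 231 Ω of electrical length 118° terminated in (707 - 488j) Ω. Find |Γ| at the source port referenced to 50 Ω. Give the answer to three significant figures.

|Γ| ≈ 0.799

tan(βl) = -1.88
Z_in = Z_0·(Z_L + jZ_0·tanβl)/(Z_0 + jZ_L·tanβl) = 76.4 + j162 Ω
Γ_s = (Z_in − Z_s)/(Z_in + Z_s) = (26.4 + j162)/(126 + j162), |Γ_s| = 0.799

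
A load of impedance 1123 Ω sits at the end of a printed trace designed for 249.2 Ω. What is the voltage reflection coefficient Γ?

Γ = (Z_L − Z_0)/(Z_L + Z_0) = (1123 − 249.2)/(1123 + 249.2) = 873.8/1372

Γ = 0.637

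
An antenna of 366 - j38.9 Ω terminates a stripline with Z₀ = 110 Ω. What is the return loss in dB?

Γ = (256 − j38.9)/(476 − j38.9), |Γ| = 0.542
RL = −20·log₁₀|Γ| = −20·log₁₀(0.542)

RL ≈ 5.32 dB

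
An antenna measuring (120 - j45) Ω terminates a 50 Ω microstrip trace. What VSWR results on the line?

VSWR ≈ 2.8

Γ = (Z_L − Z_0)/(Z_L + Z_0) = (70 − j45)/(170 − j45)
|Γ| = 83.2/176 = 0.473
VSWR = (1 + |Γ|)/(1 − |Γ|) = 1.47/0.527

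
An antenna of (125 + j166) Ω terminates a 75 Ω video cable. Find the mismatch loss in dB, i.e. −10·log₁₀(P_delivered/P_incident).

mismatch loss ≈ 2.56 dB

Γ = (50 + j166)/(200 + j166), |Γ| = 0.667
|Γ|² = 0.445, so P_del/P_inc = 1 − |Γ|² = 0.555
ML = −10·log₁₀(1 − |Γ|²)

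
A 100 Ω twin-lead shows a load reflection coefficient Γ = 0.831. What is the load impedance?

Z_L = Z_0·(1 + Γ)/(1 − Γ) = 100·(1.83)/(0.169)

Z_L ≈ 1080 Ω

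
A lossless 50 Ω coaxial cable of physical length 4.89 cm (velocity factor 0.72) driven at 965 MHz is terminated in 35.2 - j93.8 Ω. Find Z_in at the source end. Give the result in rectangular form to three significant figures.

Z_in ≈ 7.62 + j12.4 Ω

λ = v/f = 0.72·c / 965 MHz = 0.224 m
βl = 2π·l/λ = 2π × 0.218 = 78.6°
tan(βl) = tan(78.6°) = 4.98
Z_in = Z_0·(Z_L + jZ_0·tanβl)/(Z_0 + jZ_L·tanβl)
     = 50·(35.2 + j155)/(517 + j175)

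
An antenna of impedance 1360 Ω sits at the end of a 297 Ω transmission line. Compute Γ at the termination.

Γ = (Z_L − Z_0)/(Z_L + Z_0) = (1360 − 297)/(1360 + 297) = 1063/1657

Γ = 0.642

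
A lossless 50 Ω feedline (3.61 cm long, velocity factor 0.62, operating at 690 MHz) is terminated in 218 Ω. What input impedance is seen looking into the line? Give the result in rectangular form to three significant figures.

Z_in ≈ 19.8 − j40.6 Ω

λ = v/f = 0.62·c / 690 MHz = 0.27 m
βl = 2π·l/λ = 2π × 0.134 = 48.2°
tan(βl) = tan(48.2°) = 1.12
Z_in = Z_0·(Z_L + jZ_0·tanβl)/(Z_0 + jZ_L·tanβl)
     = 50·(218 + j55.9)/(50 + j244)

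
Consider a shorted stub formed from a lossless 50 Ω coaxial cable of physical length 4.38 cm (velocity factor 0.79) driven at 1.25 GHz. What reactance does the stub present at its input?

X_in ≈ 417 Ω (inductive)

λ = v/f = 0.79·c / 1.25 GHz = 0.19 m
βl = 2π·l/λ = 2π × 0.231 = 83.2°
tan(βl) = 8.34
For a shorted stub, Z_in = jZ_0·tan(βl)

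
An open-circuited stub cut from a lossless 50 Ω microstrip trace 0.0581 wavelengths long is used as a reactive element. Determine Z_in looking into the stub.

Z_in ≈ −j131 Ω

βl = 2π × 0.0581 = 20.9°
tan(βl) = 0.382
For an open-circuited stub, Z_in = −jZ_0·cot(βl) = −jZ_0/tan(βl)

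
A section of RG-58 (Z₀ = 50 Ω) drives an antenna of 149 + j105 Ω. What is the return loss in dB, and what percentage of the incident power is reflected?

Γ = (99 + j105)/(199 + j105), |Γ| = 0.641
RL = −20·log₁₀(0.641) = 3.86 dB
P_refl/P_inc = |Γ|² = 0.411

RL ≈ 3.86 dB; 41.1% of incident power reflected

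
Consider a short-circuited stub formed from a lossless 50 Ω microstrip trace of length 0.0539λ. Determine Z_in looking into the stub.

Z_in ≈ +j17.6 Ω

βl = 2π × 0.0539 = 19.4°
tan(βl) = 0.352
For a short-circuited stub, Z_in = jZ_0·tan(βl)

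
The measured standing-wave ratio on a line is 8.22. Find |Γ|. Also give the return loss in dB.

|Γ| ≈ 0.783; return loss ≈ 2.12 dB

|Γ| = (S − 1)/(S + 1) = (8.22 − 1)/(8.22 + 1) = 7.22/9.22
RL = −20·log₁₀|Γ| = −20·log₁₀(0.783)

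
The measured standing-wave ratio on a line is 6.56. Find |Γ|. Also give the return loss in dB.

|Γ| = (S − 1)/(S + 1) = (6.56 − 1)/(6.56 + 1) = 5.56/7.56
RL = −20·log₁₀|Γ| = −20·log₁₀(0.735)

|Γ| ≈ 0.735; return loss ≈ 2.67 dB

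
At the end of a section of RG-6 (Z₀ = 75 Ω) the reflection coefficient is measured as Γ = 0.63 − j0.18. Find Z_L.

Z_L = Z_0·(1 + Γ)/(1 − Γ) = 75·(1.63 − j0.18)/(0.37 + j0.18)

Z_L ≈ 253 − j159 Ω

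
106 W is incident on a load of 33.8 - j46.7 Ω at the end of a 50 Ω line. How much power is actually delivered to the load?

|Γ| = |(-16.2 − j46.7)/(83.8 − j46.7)| = 0.515
|Γ|² = 0.265
P_refl = |Γ|²·P_inc = 28.1 W, P_del = (1 − |Γ|²)·P_inc = 77.9 W

P_delivered ≈ 77.9 W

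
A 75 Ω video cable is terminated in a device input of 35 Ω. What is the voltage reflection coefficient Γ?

Γ = -0.364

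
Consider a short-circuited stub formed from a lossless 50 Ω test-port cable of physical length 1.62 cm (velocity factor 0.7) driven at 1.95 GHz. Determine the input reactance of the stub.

X_in ≈ 69.2 Ω (inductive)

λ = v/f = 0.7·c / 1.95 GHz = 0.108 m
βl = 2π·l/λ = 2π × 0.15 = 54.2°
tan(βl) = 1.38
For a short-circuited stub, Z_in = jZ_0·tan(βl)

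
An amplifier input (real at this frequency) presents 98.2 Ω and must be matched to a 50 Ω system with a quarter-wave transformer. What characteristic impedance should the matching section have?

Z_qwt = √(Z_0·R_L) = √(50 × 98.2) = √4910

Z_qwt ≈ 70.1 Ω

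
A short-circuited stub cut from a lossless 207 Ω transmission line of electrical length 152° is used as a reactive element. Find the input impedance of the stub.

Z_in ≈ −j110 Ω

tan(βl) = -0.532
For a short-circuited stub, Z_in = jZ_0·tan(βl)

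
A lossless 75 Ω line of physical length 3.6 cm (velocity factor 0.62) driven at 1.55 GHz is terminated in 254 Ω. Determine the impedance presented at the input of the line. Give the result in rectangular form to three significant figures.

λ = v/f = 0.62·c / 1.55 GHz = 0.12 m
βl = 2π·l/λ = 2π × 0.3 = 108°
tan(βl) = tan(108°) = -3.08
Z_in = Z_0·(Z_L + jZ_0·tanβl)/(Z_0 + jZ_L·tanβl)
     = 75·(254 − j231)/(75 − j782)

Z_in ≈ 24.3 + j22 Ω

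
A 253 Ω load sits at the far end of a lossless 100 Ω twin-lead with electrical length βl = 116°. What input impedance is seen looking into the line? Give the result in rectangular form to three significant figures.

tan(βl) = tan(116°) = -2.05
Z_in = Z_0·(Z_L + jZ_0·tanβl)/(Z_0 + jZ_L·tanβl)
     = 100·(253 − j205)/(100 − j519)

Z_in ≈ 47.2 + j39.7 Ω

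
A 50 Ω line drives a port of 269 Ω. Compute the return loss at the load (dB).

Γ = (269 − 50)/(269 + 50) = 0.687
RL = −20·log₁₀|Γ| = −20·log₁₀(0.687)

RL ≈ 3.27 dB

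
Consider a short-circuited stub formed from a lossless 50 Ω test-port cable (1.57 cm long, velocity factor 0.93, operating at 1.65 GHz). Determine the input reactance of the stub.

λ = v/f = 0.93·c / 1.65 GHz = 0.169 m
βl = 2π·l/λ = 2π × 0.0928 = 33.4°
tan(βl) = 0.66
For a short-circuited stub, Z_in = jZ_0·tan(βl)

X_in ≈ 33 Ω (inductive)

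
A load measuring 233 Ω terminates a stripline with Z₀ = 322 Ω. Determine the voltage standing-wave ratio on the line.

Γ = (233 − 322)/(233 + 322) = -0.16
VSWR = (1 + 0.16)/(1 − 0.16)

VSWR ≈ 1.38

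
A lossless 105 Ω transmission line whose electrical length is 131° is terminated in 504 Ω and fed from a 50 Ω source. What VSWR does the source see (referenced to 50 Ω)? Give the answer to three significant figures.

VSWR ≈ 5.76

tan(βl) = -1.15
Z_in = Z_0·(Z_L + jZ_0·tanβl)/(Z_0 + jZ_L·tanβl) = 37.2 + j84.5 Ω
Γ_s = (Z_in − Z_s)/(Z_in + Z_s) = (-12.8 + j84.5)/(87.2 + j84.5), |Γ_s| = 0.704
VSWR = (1 + |Γ_s|)/(1 − |Γ_s|)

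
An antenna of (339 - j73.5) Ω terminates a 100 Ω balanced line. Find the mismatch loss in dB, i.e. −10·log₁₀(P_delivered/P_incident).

mismatch loss ≈ 1.65 dB

Γ = (239 − j73.5)/(439 − j73.5), |Γ| = 0.562
|Γ|² = 0.316, so P_del/P_inc = 1 − |Γ|² = 0.684
ML = −10·log₁₀(1 − |Γ|²)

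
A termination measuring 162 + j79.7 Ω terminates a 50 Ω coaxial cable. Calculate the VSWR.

VSWR ≈ 4.09

Γ = (Z_L − Z_0)/(Z_L + Z_0) = (112 + j79.7)/(212 + j79.7)
|Γ| = 137/226 = 0.607
VSWR = (1 + |Γ|)/(1 − |Γ|) = 1.61/0.393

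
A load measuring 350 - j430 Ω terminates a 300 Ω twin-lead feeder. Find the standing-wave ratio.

Γ = (Z_L − Z_0)/(Z_L + Z_0) = (50 − j430)/(650 − j430)
|Γ| = 433/779 = 0.555
VSWR = (1 + |Γ|)/(1 − |Γ|) = 1.56/0.445

VSWR ≈ 3.5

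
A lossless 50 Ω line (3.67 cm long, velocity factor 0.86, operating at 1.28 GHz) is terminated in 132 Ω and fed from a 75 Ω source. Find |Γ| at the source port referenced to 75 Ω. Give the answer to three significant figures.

|Γ| ≈ 0.566

λ = v/f = 0.86·c / 1.28 GHz = 0.202 m
βl = 2π·l/λ = 2π × 0.182 = 65.5°
tan(βl) = 2.2
Z_in = Z_0·(Z_L + jZ_0·tanβl)/(Z_0 + jZ_L·tanβl) = 22.2 − j18.9 Ω
Γ_s = (Z_in − Z_s)/(Z_in + Z_s) = (-52.8 − j18.9)/(97.2 − j18.9), |Γ_s| = 0.566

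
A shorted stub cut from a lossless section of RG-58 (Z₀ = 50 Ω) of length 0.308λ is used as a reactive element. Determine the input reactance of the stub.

X_in ≈ -131 Ω (capacitive)

βl = 2π × 0.308 = 111°
tan(βl) = -2.62
For a shorted stub, Z_in = jZ_0·tan(βl)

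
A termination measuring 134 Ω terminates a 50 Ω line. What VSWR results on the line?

VSWR ≈ 2.68

Γ = (134 − 50)/(134 + 50) = 0.457
VSWR = (1 + 0.457)/(1 − 0.457)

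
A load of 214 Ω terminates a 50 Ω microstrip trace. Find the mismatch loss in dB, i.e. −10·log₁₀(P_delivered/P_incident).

mismatch loss ≈ 2.12 dB

Γ = (214 − 50)/(214 + 50) = 0.621
|Γ|² = 0.386, so P_del/P_inc = 1 − |Γ|² = 0.614
ML = −10·log₁₀(1 − |Γ|²)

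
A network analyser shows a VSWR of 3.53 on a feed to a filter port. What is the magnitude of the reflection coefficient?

|Γ| = (S − 1)/(S + 1) = (3.53 − 1)/(3.53 + 1) = 2.53/4.53

|Γ| ≈ 0.558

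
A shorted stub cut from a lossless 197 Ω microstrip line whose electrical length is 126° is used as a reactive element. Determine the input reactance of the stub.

X_in ≈ -271 Ω (capacitive)

tan(βl) = -1.38
For a shorted stub, Z_in = jZ_0·tan(βl)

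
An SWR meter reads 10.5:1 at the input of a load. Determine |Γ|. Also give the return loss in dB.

|Γ| ≈ 0.826; return loss ≈ 1.66 dB

|Γ| = (S − 1)/(S + 1) = (10.5 − 1)/(10.5 + 1) = 9.5/11.5
RL = −20·log₁₀|Γ| = −20·log₁₀(0.826)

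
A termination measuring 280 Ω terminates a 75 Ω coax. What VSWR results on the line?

VSWR ≈ 3.73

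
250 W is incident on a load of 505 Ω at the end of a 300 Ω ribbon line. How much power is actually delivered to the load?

P_delivered ≈ 234 W

Γ = (505 − 300)/(505 + 300) = 0.255
|Γ|² = 0.0649
P_refl = |Γ|²·P_inc = 16.2 W, P_del = (1 − |Γ|²)·P_inc = 234 W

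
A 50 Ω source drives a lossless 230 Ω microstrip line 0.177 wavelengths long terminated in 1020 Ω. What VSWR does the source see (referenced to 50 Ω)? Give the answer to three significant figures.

VSWR ≈ 5.43

βl = 2π × 0.177 = 63.7°
tan(βl) = 2.03
Z_in = Z_0·(Z_L + jZ_0·tanβl)/(Z_0 + jZ_L·tanβl) = 63.7 − j106 Ω
Γ_s = (Z_in − Z_s)/(Z_in + Z_s) = (13.7 − j106)/(114 − j106), |Γ_s| = 0.689
VSWR = (1 + |Γ_s|)/(1 − |Γ_s|)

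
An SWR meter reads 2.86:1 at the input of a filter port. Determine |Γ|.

|Γ| ≈ 0.482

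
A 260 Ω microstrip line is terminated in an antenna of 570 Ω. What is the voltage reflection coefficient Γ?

Γ = (Z_L − Z_0)/(Z_L + Z_0) = (570 − 260)/(570 + 260) = 310/830

Γ = 0.373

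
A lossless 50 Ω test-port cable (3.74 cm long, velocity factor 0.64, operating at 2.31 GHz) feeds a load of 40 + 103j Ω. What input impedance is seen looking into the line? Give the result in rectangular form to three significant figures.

Z_in ≈ 15.5 + j54.4 Ω

λ = v/f = 0.64·c / 2.31 GHz = 0.0831 m
βl = 2π·l/λ = 2π × 0.45 = 162°
tan(βl) = tan(162°) = -0.325
Z_in = Z_0·(Z_L + jZ_0·tanβl)/(Z_0 + jZ_L·tanβl)
     = 50·(40 + j86.7)/(83.5 − j13)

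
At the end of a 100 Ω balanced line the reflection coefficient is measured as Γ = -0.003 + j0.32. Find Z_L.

Z_L ≈ 81 + j57.7 Ω

Z_L = Z_0·(1 + Γ)/(1 − Γ) = 100·(0.997 + j0.32)/(1 − j0.32)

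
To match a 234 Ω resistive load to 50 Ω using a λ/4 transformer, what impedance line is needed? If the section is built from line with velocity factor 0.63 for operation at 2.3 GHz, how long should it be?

Z_qwt ≈ 108 Ω; length ≈ 2.05 cm

Z_qwt = √(Z_0·R_L) = √(50 × 234) = √11700
λ = 0.63·c/f = 0.0822 m, so l = λ/4 = 0.0205 m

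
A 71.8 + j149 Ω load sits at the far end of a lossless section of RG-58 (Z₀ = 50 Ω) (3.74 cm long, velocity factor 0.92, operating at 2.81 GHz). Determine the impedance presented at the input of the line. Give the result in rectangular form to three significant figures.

λ = v/f = 0.92·c / 2.81 GHz = 0.0982 m
βl = 2π·l/λ = 2π × 0.381 = 137°
tan(βl) = tan(137°) = -0.93
Z_in = Z_0·(Z_L + jZ_0·tanβl)/(Z_0 + jZ_L·tanβl)
     = 50·(71.8 + j103)/(189 − j66.8)

Z_in ≈ 8.37 + j30.1 Ω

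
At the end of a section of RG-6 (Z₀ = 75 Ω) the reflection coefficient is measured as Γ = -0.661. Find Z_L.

Z_L ≈ 15.3 Ω

Z_L = Z_0·(1 + Γ)/(1 − Γ) = 75·(0.339)/(1.66)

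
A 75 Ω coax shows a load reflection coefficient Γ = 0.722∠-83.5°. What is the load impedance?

Z_L = Z_0·(1 + Γ)/(1 − Γ) = 75·(1.08 − j0.717)/(0.918 + j0.717)

Z_L ≈ 26.4 − j79.2 Ω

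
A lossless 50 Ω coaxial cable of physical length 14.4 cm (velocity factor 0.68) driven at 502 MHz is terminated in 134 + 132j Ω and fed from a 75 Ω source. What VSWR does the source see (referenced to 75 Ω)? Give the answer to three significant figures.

VSWR ≈ 7.31

λ = v/f = 0.68·c / 502 MHz = 0.406 m
βl = 2π·l/λ = 2π × 0.354 = 128°
tan(βl) = -1.3
Z_in = Z_0·(Z_L + jZ_0·tanβl)/(Z_0 + jZ_L·tanβl) = 11.3 + j24 Ω
Γ_s = (Z_in − Z_s)/(Z_in + Z_s) = (-63.7 + j24)/(86.3 + j24), |Γ_s| = 0.759
VSWR = (1 + |Γ_s|)/(1 − |Γ_s|)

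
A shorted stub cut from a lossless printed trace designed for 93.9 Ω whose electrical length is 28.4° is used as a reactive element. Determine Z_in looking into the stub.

tan(βl) = 0.541
For a shorted stub, Z_in = jZ_0·tan(βl)

Z_in ≈ +j50.8 Ω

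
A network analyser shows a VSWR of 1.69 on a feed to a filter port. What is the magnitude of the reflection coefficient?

|Γ| ≈ 0.257

|Γ| = (S − 1)/(S + 1) = (1.69 − 1)/(1.69 + 1) = 0.69/2.69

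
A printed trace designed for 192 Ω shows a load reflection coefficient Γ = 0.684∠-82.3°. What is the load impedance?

Z_L ≈ 79.5 − j203 Ω

Z_L = Z_0·(1 + Γ)/(1 − Γ) = 192·(1.09 − j0.678)/(0.908 + j0.678)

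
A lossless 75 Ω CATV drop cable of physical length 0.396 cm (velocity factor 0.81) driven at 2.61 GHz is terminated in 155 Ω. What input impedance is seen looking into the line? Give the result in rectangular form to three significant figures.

Z_in ≈ 126 − j50.9 Ω

λ = v/f = 0.81·c / 2.61 GHz = 0.0931 m
βl = 2π·l/λ = 2π × 0.0425 = 15.3°
tan(βl) = tan(15.3°) = 0.274
Z_in = Z_0·(Z_L + jZ_0·tanβl)/(Z_0 + jZ_L·tanβl)
     = 75·(155 + j20.5)/(75 + j42.4)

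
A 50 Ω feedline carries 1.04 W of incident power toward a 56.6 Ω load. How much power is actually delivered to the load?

P_delivered ≈ 1.04 W

Γ = (56.6 − 50)/(56.6 + 50) = 0.0619
|Γ|² = 0.00383
P_refl = |Γ|²·P_inc = 0.00399 W, P_del = (1 − |Γ|²)·P_inc = 1.04 W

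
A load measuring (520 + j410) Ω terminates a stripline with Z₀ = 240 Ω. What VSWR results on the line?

VSWR ≈ 3.71

Γ = (Z_L − Z_0)/(Z_L + Z_0) = (280 + j410)/(760 + j410)
|Γ| = 496/864 = 0.575
VSWR = (1 + |Γ|)/(1 − |Γ|) = 1.57/0.425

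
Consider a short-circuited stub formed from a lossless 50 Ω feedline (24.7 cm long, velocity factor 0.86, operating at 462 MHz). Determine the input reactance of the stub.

X_in ≈ -19 Ω (capacitive)

λ = v/f = 0.86·c / 462 MHz = 0.558 m
βl = 2π·l/λ = 2π × 0.442 = 159°
tan(βl) = -0.379
For a short-circuited stub, Z_in = jZ_0·tan(βl)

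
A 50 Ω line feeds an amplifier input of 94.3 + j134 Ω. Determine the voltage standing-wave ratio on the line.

Γ = (Z_L − Z_0)/(Z_L + Z_0) = (44.3 + j134)/(144.3 + j134)
|Γ| = 141/197 = 0.717
VSWR = (1 + |Γ|)/(1 − |Γ|) = 1.72/0.283

VSWR ≈ 6.06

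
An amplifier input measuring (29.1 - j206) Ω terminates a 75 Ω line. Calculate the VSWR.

VSWR ≈ 22.4

Γ = (Z_L − Z_0)/(Z_L + Z_0) = (-45.9 − j206)/(104.1 − j206)
|Γ| = 211/231 = 0.914
VSWR = (1 + |Γ|)/(1 − |Γ|) = 1.91/0.0856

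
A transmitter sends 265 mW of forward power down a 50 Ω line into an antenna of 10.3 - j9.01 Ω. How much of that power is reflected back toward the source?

P_reflected ≈ 118 mW

|Γ| = |(-39.7 − j9.01)/(60.3 − j9.01)| = 0.668
|Γ|² = 0.446
P_refl = |Γ|²·P_inc = 118 mW, P_del = (1 − |Γ|²)·P_inc = 147 mW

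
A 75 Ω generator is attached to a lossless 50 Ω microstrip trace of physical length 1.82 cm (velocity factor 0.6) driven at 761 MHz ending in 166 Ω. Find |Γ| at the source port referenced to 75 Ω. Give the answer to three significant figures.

λ = v/f = 0.6·c / 761 MHz = 0.237 m
βl = 2π·l/λ = 2π × 0.0769 = 27.7°
tan(βl) = 0.525
Z_in = Z_0·(Z_L + jZ_0·tanβl)/(Z_0 + jZ_L·tanβl) = 52.4 − j65.2 Ω
Γ_s = (Z_in − Z_s)/(Z_in + Z_s) = (-22.6 − j65.2)/(127 − j65.2), |Γ_s| = 0.482

|Γ| ≈ 0.482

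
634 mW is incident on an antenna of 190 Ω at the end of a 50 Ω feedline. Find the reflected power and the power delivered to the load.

Γ = (190 − 50)/(190 + 50) = 0.583
|Γ|² = 0.34
P_refl = |Γ|²·P_inc = 216 mW, P_del = (1 − |Γ|²)·P_inc = 418 mW

P_reflected ≈ 216 mW; P_delivered ≈ 418 mW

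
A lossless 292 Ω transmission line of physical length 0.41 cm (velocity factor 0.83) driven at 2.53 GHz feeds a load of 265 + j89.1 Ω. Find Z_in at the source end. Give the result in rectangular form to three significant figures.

λ = v/f = 0.83·c / 2.53 GHz = 0.0984 m
βl = 2π·l/λ = 2π × 0.0417 = 15°
tan(βl) = tan(15°) = 0.268
Z_in = Z_0·(Z_L + jZ_0·tanβl)/(Z_0 + jZ_L·tanβl)
     = 292·(265 + j167)/(268 + j71)

Z_in ≈ 315 + j98.9 Ω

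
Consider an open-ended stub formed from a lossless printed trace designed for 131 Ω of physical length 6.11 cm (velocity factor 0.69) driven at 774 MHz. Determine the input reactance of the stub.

λ = v/f = 0.69·c / 774 MHz = 0.267 m
βl = 2π·l/λ = 2π × 0.228 = 82.2°
tan(βl) = 7.34
For an open-ended stub, Z_in = −jZ_0·cot(βl) = −jZ_0/tan(βl)

X_in ≈ -17.8 Ω (capacitive)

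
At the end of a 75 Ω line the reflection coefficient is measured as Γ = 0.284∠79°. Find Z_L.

Z_L = Z_0·(1 + Γ)/(1 − Γ) = 75·(1.05 + j0.279)/(0.946 − j0.279)

Z_L ≈ 70.9 + j43 Ω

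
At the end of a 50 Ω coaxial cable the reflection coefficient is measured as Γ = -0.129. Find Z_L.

Z_L = Z_0·(1 + Γ)/(1 − Γ) = 50·(0.871)/(1.13)

Z_L ≈ 38.6 Ω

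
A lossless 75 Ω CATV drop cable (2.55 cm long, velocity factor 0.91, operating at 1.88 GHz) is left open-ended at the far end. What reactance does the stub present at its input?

X_in ≈ -37.9 Ω (capacitive)

λ = v/f = 0.91·c / 1.88 GHz = 0.145 m
βl = 2π·l/λ = 2π × 0.176 = 63.2°
tan(βl) = 1.98
For an open-ended stub, Z_in = −jZ_0·cot(βl) = −jZ_0/tan(βl)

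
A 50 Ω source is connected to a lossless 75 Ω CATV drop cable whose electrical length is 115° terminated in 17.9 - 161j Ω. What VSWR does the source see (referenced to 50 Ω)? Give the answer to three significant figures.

VSWR ≈ 27.3

tan(βl) = -2.14
Z_in = Z_0·(Z_L + jZ_0·tanβl)/(Z_0 + jZ_L·tanβl) = 7.57 + j88.2 Ω
Γ_s = (Z_in − Z_s)/(Z_in + Z_s) = (-42.4 + j88.2)/(57.6 + j88.2), |Γ_s| = 0.929
VSWR = (1 + |Γ_s|)/(1 − |Γ_s|)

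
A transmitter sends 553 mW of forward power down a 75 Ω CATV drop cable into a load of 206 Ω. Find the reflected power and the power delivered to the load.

P_reflected ≈ 120 mW; P_delivered ≈ 433 mW

Γ = (206 − 75)/(206 + 75) = 0.466
|Γ|² = 0.217
P_refl = |Γ|²·P_inc = 120 mW, P_del = (1 − |Γ|²)·P_inc = 433 mW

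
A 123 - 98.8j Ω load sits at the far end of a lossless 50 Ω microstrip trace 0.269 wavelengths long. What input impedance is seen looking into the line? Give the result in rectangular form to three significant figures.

Z_in ≈ 13.1 + j15.9 Ω

βl = 2π × 0.269 = 96.8°
tan(βl) = tan(96.8°) = -8.34
Z_in = Z_0·(Z_L + jZ_0·tanβl)/(Z_0 + jZ_L·tanβl)
     = 50·(123 − j516)/(-774 − j1030)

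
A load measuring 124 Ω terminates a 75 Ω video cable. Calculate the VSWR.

Γ = (124 − 75)/(124 + 75) = 0.246
VSWR = (1 + 0.246)/(1 − 0.246)

VSWR ≈ 1.65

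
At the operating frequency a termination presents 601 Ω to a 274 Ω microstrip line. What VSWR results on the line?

For a purely resistive load, VSWR = R_L/Z_0 or Z_0/R_L (whichever > 1) = 601/274

VSWR ≈ 2.19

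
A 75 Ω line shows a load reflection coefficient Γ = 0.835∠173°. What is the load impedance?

Z_L ≈ 6.77 + j4.55 Ω

Z_L = Z_0·(1 + Γ)/(1 − Γ) = 75·(0.171 + j0.102)/(1.83 − j0.102)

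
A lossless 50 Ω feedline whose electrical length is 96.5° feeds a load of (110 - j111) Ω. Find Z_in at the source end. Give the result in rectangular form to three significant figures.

Z_in ≈ 12 + j17.2 Ω

tan(βl) = tan(96.5°) = -8.78
Z_in = Z_0·(Z_L + jZ_0·tanβl)/(Z_0 + jZ_L·tanβl)
     = 50·(110 − j550)/(-924 − j965)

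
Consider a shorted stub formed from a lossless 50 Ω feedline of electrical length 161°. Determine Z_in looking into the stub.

Z_in ≈ −j17.2 Ω

tan(βl) = -0.344
For a shorted stub, Z_in = jZ_0·tan(βl)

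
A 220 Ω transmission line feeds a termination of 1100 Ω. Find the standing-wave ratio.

For a purely resistive load, VSWR = R_L/Z_0 or Z_0/R_L (whichever > 1) = 1100/220

VSWR ≈ 5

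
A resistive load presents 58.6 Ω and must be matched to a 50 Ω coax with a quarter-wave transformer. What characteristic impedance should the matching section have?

Z_qwt ≈ 54.1 Ω

Z_qwt = √(Z_0·R_L) = √(50 × 58.6) = √2930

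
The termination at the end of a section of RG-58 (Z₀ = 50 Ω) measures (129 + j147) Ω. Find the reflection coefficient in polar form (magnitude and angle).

Γ = (Z_L − Z_0)/(Z_L + Z_0) = (79 + j147)/(179 + j147)
|Γ| = 167/232 = 0.72

Γ ≈ 0.72 ∠ 22.4°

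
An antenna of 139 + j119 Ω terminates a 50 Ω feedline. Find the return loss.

Γ = (89 + j119)/(189 + j119), |Γ| = 0.665
RL = −20·log₁₀|Γ| = −20·log₁₀(0.665)

RL ≈ 3.54 dB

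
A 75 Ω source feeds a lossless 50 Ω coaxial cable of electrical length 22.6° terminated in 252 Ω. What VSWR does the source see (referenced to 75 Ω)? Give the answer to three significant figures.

tan(βl) = 0.416
Z_in = Z_0·(Z_L + jZ_0·tanβl)/(Z_0 + jZ_L·tanβl) = 54.7 − j94 Ω
Γ_s = (Z_in − Z_s)/(Z_in + Z_s) = (-20.3 − j94)/(130 − j94), |Γ_s| = 0.6
VSWR = (1 + |Γ_s|)/(1 − |Γ_s|)

VSWR ≈ 4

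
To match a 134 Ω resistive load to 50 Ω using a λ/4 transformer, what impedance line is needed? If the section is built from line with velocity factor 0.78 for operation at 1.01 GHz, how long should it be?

Z_qwt = √(Z_0·R_L) = √(50 × 134) = √6700
λ = 0.78·c/f = 0.232 m, so l = λ/4 = 0.0579 m

Z_qwt ≈ 81.9 Ω; length ≈ 5.79 cm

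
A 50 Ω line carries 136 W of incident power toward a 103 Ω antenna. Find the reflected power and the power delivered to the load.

Γ = (103 − 50)/(103 + 50) = 0.346
|Γ|² = 0.12
P_refl = |Γ|²·P_inc = 16.3 W, P_del = (1 − |Γ|²)·P_inc = 120 W

P_reflected ≈ 16.3 W; P_delivered ≈ 120 W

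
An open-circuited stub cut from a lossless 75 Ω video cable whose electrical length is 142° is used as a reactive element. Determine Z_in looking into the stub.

tan(βl) = -0.781
For an open-circuited stub, Z_in = −jZ_0·cot(βl) = −jZ_0/tan(βl)

Z_in ≈ +j96 Ω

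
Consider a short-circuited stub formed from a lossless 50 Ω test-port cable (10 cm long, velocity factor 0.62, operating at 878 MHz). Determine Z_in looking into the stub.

λ = v/f = 0.62·c / 878 MHz = 0.212 m
βl = 2π·l/λ = 2π × 0.472 = 170°
tan(βl) = -0.177
For a short-circuited stub, Z_in = jZ_0·tan(βl)

Z_in ≈ −j8.87 Ω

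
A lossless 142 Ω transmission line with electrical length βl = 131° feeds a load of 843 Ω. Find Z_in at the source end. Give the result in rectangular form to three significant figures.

tan(βl) = tan(131°) = -1.15
Z_in = Z_0·(Z_L + jZ_0·tanβl)/(Z_0 + jZ_L·tanβl)
     = 142·(843 − j163)/(142 − j970)

Z_in ≈ 41.1 + j117 Ω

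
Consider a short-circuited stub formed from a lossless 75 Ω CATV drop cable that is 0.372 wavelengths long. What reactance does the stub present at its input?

X_in ≈ -77.9 Ω (capacitive)

βl = 2π × 0.372 = 134°
tan(βl) = -1.04
For a short-circuited stub, Z_in = jZ_0·tan(βl)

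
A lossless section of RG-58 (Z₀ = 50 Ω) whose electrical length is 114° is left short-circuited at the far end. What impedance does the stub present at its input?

Z_in ≈ −j112 Ω

tan(βl) = -2.25
For a short-circuited stub, Z_in = jZ_0·tan(βl)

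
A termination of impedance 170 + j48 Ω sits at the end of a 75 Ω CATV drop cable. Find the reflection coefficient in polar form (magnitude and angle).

Γ ≈ 0.426 ∠ 15.7°

Γ = (Z_L − Z_0)/(Z_L + Z_0) = (95 + j48)/(245 + j48)
|Γ| = 106/250 = 0.426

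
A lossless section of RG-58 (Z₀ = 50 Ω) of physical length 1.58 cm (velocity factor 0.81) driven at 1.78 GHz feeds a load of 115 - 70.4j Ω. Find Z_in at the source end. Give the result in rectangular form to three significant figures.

Z_in ≈ 22.2 − j31.7 Ω

λ = v/f = 0.81·c / 1.78 GHz = 0.137 m
βl = 2π·l/λ = 2π × 0.116 = 41.7°
tan(βl) = tan(41.7°) = 0.89
Z_in = Z_0·(Z_L + jZ_0·tanβl)/(Z_0 + jZ_L·tanβl)
     = 50·(115 − j25.9)/(113 + j102)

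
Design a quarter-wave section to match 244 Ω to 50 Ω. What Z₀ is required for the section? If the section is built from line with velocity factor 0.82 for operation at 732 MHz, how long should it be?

Z_qwt = √(Z_0·R_L) = √(50 × 244) = √12200
λ = 0.82·c/f = 0.336 m, so l = λ/4 = 0.084 m

Z_qwt ≈ 110 Ω; length ≈ 8.4 cm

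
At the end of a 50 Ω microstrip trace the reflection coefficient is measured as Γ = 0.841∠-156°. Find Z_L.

Z_L = Z_0·(1 + Γ)/(1 − Γ) = 50·(0.232 − j0.342)/(1.77 + j0.342)

Z_L ≈ 4.51 − j10.5 Ω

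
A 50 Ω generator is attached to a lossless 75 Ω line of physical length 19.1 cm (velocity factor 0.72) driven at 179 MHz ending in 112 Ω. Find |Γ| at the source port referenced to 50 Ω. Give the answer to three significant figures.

|Γ| ≈ 0.22

λ = v/f = 0.72·c / 179 MHz = 1.21 m
βl = 2π·l/λ = 2π × 0.158 = 57°
tan(βl) = 1.54
Z_in = Z_0·(Z_L + jZ_0·tanβl)/(Z_0 + jZ_L·tanβl) = 60.1 − j22.6 Ω
Γ_s = (Z_in − Z_s)/(Z_in + Z_s) = (10.1 − j22.6)/(110 − j22.6), |Γ_s| = 0.22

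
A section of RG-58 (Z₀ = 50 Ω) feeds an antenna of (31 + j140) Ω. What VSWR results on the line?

Γ = (Z_L − Z_0)/(Z_L + Z_0) = (-19 + j140)/(81 + j140)
|Γ| = 141/162 = 0.874
VSWR = (1 + |Γ|)/(1 − |Γ|) = 1.87/0.126

VSWR ≈ 14.8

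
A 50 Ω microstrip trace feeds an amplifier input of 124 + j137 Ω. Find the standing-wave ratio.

Γ = (Z_L − Z_0)/(Z_L + Z_0) = (74 + j137)/(174 + j137)
|Γ| = 156/221 = 0.703
VSWR = (1 + |Γ|)/(1 − |Γ|) = 1.7/0.297

VSWR ≈ 5.74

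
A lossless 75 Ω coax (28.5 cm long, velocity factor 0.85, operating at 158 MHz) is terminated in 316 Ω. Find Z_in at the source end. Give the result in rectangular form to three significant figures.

λ = v/f = 0.85·c / 158 MHz = 1.61 m
βl = 2π·l/λ = 2π × 0.177 = 63.6°
tan(βl) = tan(63.6°) = 2.01
Z_in = Z_0·(Z_L + jZ_0·tanβl)/(Z_0 + jZ_L·tanβl)
     = 75·(316 + j151)/(75 + j636)

Z_in ≈ 21.9 − j34.7 Ω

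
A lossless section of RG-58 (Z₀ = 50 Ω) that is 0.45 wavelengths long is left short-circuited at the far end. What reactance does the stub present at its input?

X_in ≈ -16.2 Ω (capacitive)

βl = 2π × 0.45 = 162°
tan(βl) = -0.325
For a short-circuited stub, Z_in = jZ_0·tan(βl)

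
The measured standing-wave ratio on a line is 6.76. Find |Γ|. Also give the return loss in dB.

|Γ| ≈ 0.742; return loss ≈ 2.59 dB

|Γ| = (S − 1)/(S + 1) = (6.76 − 1)/(6.76 + 1) = 5.76/7.76
RL = −20·log₁₀|Γ| = −20·log₁₀(0.742)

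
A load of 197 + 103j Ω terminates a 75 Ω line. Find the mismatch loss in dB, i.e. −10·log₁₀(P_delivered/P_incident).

Γ = (122 + j103)/(272 + j103), |Γ| = 0.549
|Γ|² = 0.301, so P_del/P_inc = 1 − |Γ|² = 0.699
ML = −10·log₁₀(1 − |Γ|²)

mismatch loss ≈ 1.56 dB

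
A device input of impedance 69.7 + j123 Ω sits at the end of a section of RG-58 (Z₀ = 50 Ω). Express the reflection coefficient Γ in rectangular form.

Γ ≈ 0.594 + j0.418

Γ = (Z_L − Z_0)/(Z_L + Z_0) = (19.7 + j123)/(119.7 + j123)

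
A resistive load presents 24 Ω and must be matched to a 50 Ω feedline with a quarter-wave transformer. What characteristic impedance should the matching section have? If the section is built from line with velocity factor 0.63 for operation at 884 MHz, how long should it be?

Z_qwt ≈ 34.6 Ω; length ≈ 5.35 cm

Z_qwt = √(Z_0·R_L) = √(50 × 24) = √1200
λ = 0.63·c/f = 0.214 m, so l = λ/4 = 0.0535 m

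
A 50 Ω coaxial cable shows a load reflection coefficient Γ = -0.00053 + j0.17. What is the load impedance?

Z_L = Z_0·(1 + Γ)/(1 − Γ) = 50·(0.999 + j0.17)/(1 − j0.17)

Z_L ≈ 47.1 + j16.5 Ω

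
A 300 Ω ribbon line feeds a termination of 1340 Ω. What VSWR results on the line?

For a purely resistive load, VSWR = R_L/Z_0 or Z_0/R_L (whichever > 1) = 1340/300

VSWR ≈ 4.47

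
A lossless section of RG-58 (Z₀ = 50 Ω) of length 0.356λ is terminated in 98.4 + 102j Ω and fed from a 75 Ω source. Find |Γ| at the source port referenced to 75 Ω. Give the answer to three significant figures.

βl = 2π × 0.356 = 128°
tan(βl) = -1.27
Z_in = Z_0·(Z_L + jZ_0·tanβl)/(Z_0 + jZ_L·tanβl) = 13.4 + j20 Ω
Γ_s = (Z_in − Z_s)/(Z_in + Z_s) = (-61.6 + j20)/(88.4 + j20), |Γ_s| = 0.714

|Γ| ≈ 0.714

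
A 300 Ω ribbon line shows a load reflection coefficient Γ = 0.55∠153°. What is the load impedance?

Z_L = Z_0·(1 + Γ)/(1 − Γ) = 300·(0.51 + j0.25)/(1.49 − j0.25)

Z_L ≈ 91.7 + j65.6 Ω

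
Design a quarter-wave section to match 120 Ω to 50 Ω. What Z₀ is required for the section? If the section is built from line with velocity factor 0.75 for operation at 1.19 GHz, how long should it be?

Z_qwt ≈ 77.5 Ω; length ≈ 4.73 cm

Z_qwt = √(Z_0·R_L) = √(50 × 120) = √6000
λ = 0.75·c/f = 0.189 m, so l = λ/4 = 0.0473 m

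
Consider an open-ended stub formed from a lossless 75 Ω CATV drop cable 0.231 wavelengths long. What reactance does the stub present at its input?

X_in ≈ -9 Ω (capacitive)

βl = 2π × 0.231 = 83.2°
tan(βl) = 8.34
For an open-ended stub, Z_in = −jZ_0·cot(βl) = −jZ_0/tan(βl)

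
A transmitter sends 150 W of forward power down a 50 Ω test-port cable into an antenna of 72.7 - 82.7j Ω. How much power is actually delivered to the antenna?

|Γ| = |(22.7 − j82.7)/(122.7 − j82.7)| = 0.58
|Γ|² = 0.336
P_refl = |Γ|²·P_inc = 50.4 W, P_del = (1 − |Γ|²)·P_inc = 99.6 W

P_delivered ≈ 99.6 W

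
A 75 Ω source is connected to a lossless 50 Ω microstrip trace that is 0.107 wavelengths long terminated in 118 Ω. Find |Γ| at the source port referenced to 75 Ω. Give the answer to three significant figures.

|Γ| ≈ 0.416

βl = 2π × 0.107 = 38.5°
tan(βl) = 0.796
Z_in = Z_0·(Z_L + jZ_0·tanβl)/(Z_0 + jZ_L·tanβl) = 42.6 − j40.2 Ω
Γ_s = (Z_in − Z_s)/(Z_in + Z_s) = (-32.4 − j40.2)/(118 − j40.2), |Γ_s| = 0.416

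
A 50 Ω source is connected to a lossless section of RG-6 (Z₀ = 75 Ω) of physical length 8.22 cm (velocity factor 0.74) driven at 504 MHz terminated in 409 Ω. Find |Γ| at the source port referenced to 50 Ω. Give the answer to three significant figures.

λ = v/f = 0.74·c / 504 MHz = 0.44 m
βl = 2π·l/λ = 2π × 0.187 = 67.2°
tan(βl) = 2.38
Z_in = Z_0·(Z_L + jZ_0·tanβl)/(Z_0 + jZ_L·tanβl) = 16.1 − j30.3 Ω
Γ_s = (Z_in − Z_s)/(Z_in + Z_s) = (-33.9 − j30.3)/(66.1 − j30.3), |Γ_s| = 0.626

|Γ| ≈ 0.626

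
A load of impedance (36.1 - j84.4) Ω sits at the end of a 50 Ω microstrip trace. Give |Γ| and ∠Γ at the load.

Γ ≈ 0.709 ∠ -54.9°

Γ = (Z_L − Z_0)/(Z_L + Z_0) = (-13.9 − j84.4)/(86.1 − j84.4)
|Γ| = 85.5/121 = 0.709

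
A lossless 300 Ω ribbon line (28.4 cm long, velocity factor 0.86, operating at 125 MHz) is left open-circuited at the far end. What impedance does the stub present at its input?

λ = v/f = 0.86·c / 125 MHz = 2.06 m
βl = 2π·l/λ = 2π × 0.138 = 49.5°
tan(βl) = 1.17
For an open-circuited stub, Z_in = −jZ_0·cot(βl) = −jZ_0/tan(βl)

Z_in ≈ −j256 Ω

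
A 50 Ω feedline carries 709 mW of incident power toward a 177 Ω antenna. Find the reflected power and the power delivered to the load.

Γ = (177 − 50)/(177 + 50) = 0.559
|Γ|² = 0.313
P_refl = |Γ|²·P_inc = 222 mW, P_del = (1 − |Γ|²)·P_inc = 487 mW

P_reflected ≈ 222 mW; P_delivered ≈ 487 mW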